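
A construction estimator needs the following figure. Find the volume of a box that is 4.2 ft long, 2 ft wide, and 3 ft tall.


Shape: rectangular prism
l = 4.2 ft, w = 2 ft, h = 3 ft
Formula: V = l * w * h
V = 4.2 * 2 * 3
V = 8.4 * 3
V = 25.2
25.2 ft^3


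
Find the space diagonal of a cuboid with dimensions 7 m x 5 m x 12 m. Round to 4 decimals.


Shape: rectangular box (space diagonal)
l = 7 m, w = 5 m, h = 12 m
Visualize: the diagonal of the base, then a right triangle with that diagonal and the height.
Formula: d = sqrt(l^2 + w^2 + h^2)
l^2 + w^2 + h^2 = 49 + 25 + 144 = 218
d = sqrt(218)
d = 14.7648
14.7648 m


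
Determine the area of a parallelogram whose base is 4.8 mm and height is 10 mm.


Shape: parallelogram
Base b = 4.8 mm, Height h = 10 mm
Formula: A = b * h
A = 4.8 * 10
A = 48
48 mm^2


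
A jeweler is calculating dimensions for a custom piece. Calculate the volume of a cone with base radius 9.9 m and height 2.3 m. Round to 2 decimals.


Shape: cone
Radius r = 9.9 m, Height h = 2.3 m
Formula: V = (1/3) * pi * r^2 * h
r^2 = 98.01
pi * r^2 * h = pi * 98.01 * 2.3 = 225.423 * pi
V = 225.423 * pi / 3
V = 236.06
236.06 m^3


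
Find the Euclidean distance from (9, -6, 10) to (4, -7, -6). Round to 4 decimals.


3D distance between two points
P1 = (9, -6, 10), P2 = (4, -7, -6)
Formula: d = sqrt((x2-x1)^2 + (y2-y1)^2 + (z2-z1)^2)
dx = 4 - 9 = -5
dy = -7 - -6 = -1
dz = -6 - 10 = -16
dx^2 + dy^2 + dz^2 = 25 + 1 + 256 = 282
d = sqrt(282)
d = 16.7929
16.7929 units


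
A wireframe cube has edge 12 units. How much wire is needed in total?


Shape: cube
Side s = 12 units
A cube has 12 edges, all equal.
Formula: total edge length = 12 * s
Total = 12 * 12
Total = 144
144 units


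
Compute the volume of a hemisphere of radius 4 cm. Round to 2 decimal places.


Shape: hemisphere (half of a sphere)
Radius r = 4 cm
Formula: V = (1/2) * (4/3) * pi * r^3 = (2/3) * pi * r^3
r^3 = 64
(2/3) * 64 = 42.666667
V = 42.666667 * pi
V = 134.04
134.04 cm^3


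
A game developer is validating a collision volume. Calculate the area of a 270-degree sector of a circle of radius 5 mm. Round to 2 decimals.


Shape: circular sector
Radius r = 5 mm, Angle = 270 degrees
Formula: A = (angle/360) * pi * r^2
r^2 = 25
Fraction of circle = 270/360
A = (270/360) * pi * 25
A = 18.75 * pi
A = 58.9
58.9 mm^2


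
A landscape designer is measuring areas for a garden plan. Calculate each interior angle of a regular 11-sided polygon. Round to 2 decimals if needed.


Shape: regular hendecagon (11 sides)
Formula: interior angle = (n - 2) * 180 / n
(n - 2) = 9
(n - 2) * 180 = 1620
angle = 1620 / 11
angle = 147.27
147.27 degrees


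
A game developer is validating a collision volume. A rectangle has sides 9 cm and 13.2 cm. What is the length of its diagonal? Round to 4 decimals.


Shape: rectangle (diagonal via Pythagoras)
Sides: 9 cm and 13.2 cm
Formula: d = sqrt(l^2 + w^2)
l^2 = 81, w^2 = 174.24
l^2 + w^2 = 255.24
d = sqrt(255.24)
d = 15.9762
15.9762 cm


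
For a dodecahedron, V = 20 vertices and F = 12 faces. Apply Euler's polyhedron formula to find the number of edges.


Polyhedron: dodecahedron
Euler's formula for convex polyhedra: V - E + F = 2
Given: V = 20 vertices and F = 12 faces
Solve for E:
E = V + F - 2 = 20 + 12 - 2 = 30
30 edges


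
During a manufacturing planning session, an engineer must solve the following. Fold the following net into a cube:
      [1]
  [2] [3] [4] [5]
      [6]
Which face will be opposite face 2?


Net: cross layout. Take square 3 as the base (bottom).
Fold the four squares in the horizontal row up around 3: 2 -> left, 4 -> right, 5 wraps to the top.
Fold 1 and 6 up from 3: 1 -> back, 6 -> front.
Opposite pairs are therefore: (1, 6), (2, 4), (3, 5).
Face 2 is opposite face 4.
face 4


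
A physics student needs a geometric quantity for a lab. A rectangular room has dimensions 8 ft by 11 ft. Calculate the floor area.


Shape: rectangle
Length l = 8 ft, Width w = 11 ft
Formula: A = l * w
A = 8 * 11
A = 88
88 ft^2


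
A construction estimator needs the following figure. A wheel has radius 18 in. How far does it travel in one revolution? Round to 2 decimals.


Shape: circle
Radius r = 18 in
Formula: C = 2 * pi * r
C = 2 * pi * 18
C = 36 * pi
C = 113.1
113.1 in


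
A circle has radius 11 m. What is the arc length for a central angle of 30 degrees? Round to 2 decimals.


Shape: circular arc
Radius r = 11 m, Angle = 30 degrees
Formula: L = (angle/360) * 2 * pi * r
2 * pi * r = 22 * pi
L = (30/360) * 22 * pi
L = 1.833333 * pi
L = 5.76
5.76 m


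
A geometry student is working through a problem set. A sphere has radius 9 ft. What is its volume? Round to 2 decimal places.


Shape: sphere
Radius r = 9 ft
Formula: V = (4/3) * pi * r^3
r^3 = 729
(4/3) * 729 = 972
V = 972 * pi
V = 3053.63
3053.63 ft^3


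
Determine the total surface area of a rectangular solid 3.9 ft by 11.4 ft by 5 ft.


Shape: rectangular prism
l = 3.9 ft, w = 11.4 ft, h = 5 ft
Formula: SA = 2(lw + lh + wh)
lw = 44.46, lh = 19.5, wh = 57
lw + lh + wh = 120.96
SA = 2 * 120.96
SA = 241.92
241.92 ft^2


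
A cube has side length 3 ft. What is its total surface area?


Shape: cube
Side s = 3 ft
A cube has 6 square faces.
Formula: SA = 6 * s^2
s^2 = 9
SA = 6 * 9
SA = 54
54 ft^2


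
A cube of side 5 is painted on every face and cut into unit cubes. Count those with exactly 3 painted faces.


Large cube: 5 x 5 x 5, cut into unit cubes.
Cubes with 3 painted faces are at the corners. A cube always has 8 corners.
Count = 8
8 unit cubes


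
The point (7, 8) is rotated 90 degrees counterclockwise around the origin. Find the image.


Transformation: rotation about the origin
Original point: (7, 8)
Rule for 90 deg counterclockwise: (x, y) -> (-y, x)
Apply: (7, 8) -> (-8, 7)
(-8, 7)


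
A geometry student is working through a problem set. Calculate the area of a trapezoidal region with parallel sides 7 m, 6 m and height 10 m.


Shape: trapezoid
Parallel sides a = 7 m, b = 6 m; Height h = 10 m
Formula: A = (a + b) * h / 2
a + b = 7 + 6 = 13
A = 13 * 10 / 2
A = 130 / 2
A = 65
65 m^2


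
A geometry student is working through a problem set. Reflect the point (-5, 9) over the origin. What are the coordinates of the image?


Transformation: reflection
Original point: (-5, 9)
Rule for reflection through the origin: (x, y) -> (-x, -y)
Apply: (-5, 9) -> (5, -9)
(5, -9)


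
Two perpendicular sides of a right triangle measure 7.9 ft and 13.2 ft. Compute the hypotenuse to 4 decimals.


Shape: right triangle
Legs a = 7.9 ft, b = 13.2 ft
Formula: c = sqrt(a^2 + b^2)
a^2 = 62.41, b^2 = 174.24
a^2 + b^2 = 236.65
c = sqrt(236.65)
c = 15.3834
15.3834 ft


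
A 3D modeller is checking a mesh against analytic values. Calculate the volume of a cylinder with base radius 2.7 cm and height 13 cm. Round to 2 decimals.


Shape: cylinder
Radius r = 2.7 cm, Height h = 13 cm
Formula: V = pi * r^2 * h
r^2 = 7.29
V = pi * 7.29 * 13
V = 94.77 * pi
V = 297.73
297.73 cm^3


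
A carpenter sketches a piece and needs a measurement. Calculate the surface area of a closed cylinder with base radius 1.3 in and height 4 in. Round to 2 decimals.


Shape: closed cylinder
Radius r = 1.3 in, Height h = 4 in
Formula: SA = 2*pi*r^2 + 2*pi*r*h = 2*pi*r*(r + h)
r + h = 5.3
2 * r * (r + h) = 2 * 1.3 * 5.3 = 13.78
SA = 13.78 * pi
SA = 43.29
43.29 in^2


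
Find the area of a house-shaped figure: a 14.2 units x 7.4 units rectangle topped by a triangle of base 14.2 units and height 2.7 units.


Composite shape: rectangle + triangle
Rectangle area = 14.2 * 7.4 = 105.08
Triangle area = 0.5 * 14.2 * 2.7 = 19.17
Total = 105.08 + 19.17
Total = 124.25
124.25 units^2


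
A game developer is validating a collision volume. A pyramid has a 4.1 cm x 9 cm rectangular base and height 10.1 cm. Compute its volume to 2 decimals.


Shape: rectangular pyramid
Base: 4.1 cm x 9 cm, Height h = 10.1 cm
Formula: V = (1/3) * base_area * h
base_area = 4.1 * 9 = 36.9
base_area * h = 36.9 * 10.1 = 372.69
V = 372.69 / 3
V = 124.23
124.23 cm^3


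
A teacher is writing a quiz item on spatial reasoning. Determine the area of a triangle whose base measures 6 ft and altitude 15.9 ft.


Shape: triangle
Base b = 6 ft, Height h = 15.9 ft
Formula: A = (1/2) * b * h
A = 0.5 * 6 * 15.9
A = 0.5 * 95.4
A = 47.7
47.7 ft^2


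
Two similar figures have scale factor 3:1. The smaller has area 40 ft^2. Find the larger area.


Linear scale factor k = 3
Original area = 40 ft^2
Rule: under a linear scaling by k, areas scale by k^2.
k^2 = 3^2 = 9
New area = 40 * 9
New area = 360
360 ft^2


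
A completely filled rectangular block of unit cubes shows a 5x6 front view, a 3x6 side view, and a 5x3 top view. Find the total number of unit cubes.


Orthographic views of a solid rectangular block:
Front view 5 x 6 -> length = 5, height = 6
Side view 3 x 6 -> width = 3, height = 6 (consistent)
Top view 5 x 3 -> confirms length = 5, width = 3
The block is 5 x 3 x 6.
Total unit cubes = 5 * 3 * 6 = 90
90 unit cubes


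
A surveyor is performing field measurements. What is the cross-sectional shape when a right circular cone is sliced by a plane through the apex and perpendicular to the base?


Solid: right circular cone
Cutting plane: through the apex and perpendicular to the base
Visualize the intersection of the plane with the solid's surface.
The boundary of the cut region is a isosceles triangle.
isosceles triangle


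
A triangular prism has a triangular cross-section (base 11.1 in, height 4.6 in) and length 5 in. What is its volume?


Shape: triangular prism
Triangle base = 11.1 in, triangle height = 4.6 in, prism length L = 5 in
Formula: V = (1/2 * b * h_tri) * L
Cross-section area = 0.5 * 11.1 * 4.6 = 25.53
V = 25.53 * 5
V = 127.65
127.65 in^3


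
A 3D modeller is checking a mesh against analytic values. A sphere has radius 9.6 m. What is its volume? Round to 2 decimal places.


Shape: sphere
Radius r = 9.6 m
Formula: V = (4/3) * pi * r^3
r^3 = 884.736
(4/3) * 884.736 = 1179.648
V = 1179.648 * pi
V = 3705.97
3705.97 m^3


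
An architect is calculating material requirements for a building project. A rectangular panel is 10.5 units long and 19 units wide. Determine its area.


Shape: rectangle
Length l = 10.5 units, Width w = 19 units
Formula: A = l * w
A = 10.5 * 19
A = 199.5
199.5 units^2


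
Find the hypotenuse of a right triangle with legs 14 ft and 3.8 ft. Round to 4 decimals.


Shape: right triangle
Legs a = 14 ft, b = 3.8 ft
Formula: c = sqrt(a^2 + b^2)
a^2 = 196, b^2 = 14.44
a^2 + b^2 = 210.44
c = sqrt(210.44)
c = 14.5066
14.5066 ft


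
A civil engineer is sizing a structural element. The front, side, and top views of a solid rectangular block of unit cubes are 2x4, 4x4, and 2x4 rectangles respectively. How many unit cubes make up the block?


Orthographic views of a solid rectangular block:
Front view 2 x 4 -> length = 2, height = 4
Side view 4 x 4 -> width = 4, height = 4 (consistent)
Top view 2 x 4 -> confirms length = 2, width = 4
The block is 2 x 4 x 4.
Total unit cubes = 2 * 4 * 4 = 32
32 unit cubes


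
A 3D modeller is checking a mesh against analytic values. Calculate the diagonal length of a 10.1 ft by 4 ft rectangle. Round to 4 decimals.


Shape: rectangle (diagonal via Pythagoras)
Sides: 10.1 ft and 4 ft
Formula: d = sqrt(l^2 + w^2)
l^2 = 102.01, w^2 = 16
l^2 + w^2 = 118.01
d = sqrt(118.01)
d = 10.8632
10.8632 ft


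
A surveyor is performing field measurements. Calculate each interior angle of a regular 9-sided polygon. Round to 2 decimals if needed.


Shape: regular nonagon (9 sides)
Formula: interior angle = (n - 2) * 180 / n
(n - 2) = 7
(n - 2) * 180 = 1260
angle = 1260 / 9
angle = 140
140 degrees


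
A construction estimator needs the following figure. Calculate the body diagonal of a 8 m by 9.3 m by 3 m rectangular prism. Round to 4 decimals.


Shape: rectangular box (space diagonal)
l = 8 m, w = 9.3 m, h = 3 m
Visualize: the diagonal of the base, then a right triangle with that diagonal and the height.
Formula: d = sqrt(l^2 + w^2 + h^2)
l^2 + w^2 + h^2 = 64 + 86.49 + 9 = 159.49
d = sqrt(159.49)
d = 12.6289
12.6289 m


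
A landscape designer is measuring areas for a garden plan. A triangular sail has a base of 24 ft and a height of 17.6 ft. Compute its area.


Shape: triangle
Base b = 24 ft, Height h = 17.6 ft
Formula: A = (1/2) * b * h
A = 0.5 * 24 * 17.6
A = 0.5 * 422.4
A = 211.2
211.2 ft^2


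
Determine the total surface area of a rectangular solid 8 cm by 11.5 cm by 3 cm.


Shape: rectangular prism
l = 8 cm, w = 11.5 cm, h = 3 cm
Formula: SA = 2(lw + lh + wh)
lw = 92, lh = 24, wh = 34.5
lw + lh + wh = 150.5
SA = 2 * 150.5
SA = 301
301 cm^2


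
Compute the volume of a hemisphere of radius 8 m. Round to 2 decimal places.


Shape: hemisphere (half of a sphere)
Radius r = 8 m
Formula: V = (1/2) * (4/3) * pi * r^3 = (2/3) * pi * r^3
r^3 = 512
(2/3) * 512 = 341.333333
V = 341.333333 * pi
V = 1072.33
1072.33 m^3


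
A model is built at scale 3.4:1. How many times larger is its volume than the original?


Linear scale factor k = 3.4
Rule: under a linear scaling by k, volumes scale by k^3.
k^3 = 3.4 * 3.4 * 3.4
k^3 = 11.56 * 3.4
k^3 = 39.304
Volume scales by a factor of 39.304.
39.304 (dimensionless)


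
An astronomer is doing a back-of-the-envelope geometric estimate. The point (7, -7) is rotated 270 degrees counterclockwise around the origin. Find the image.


Transformation: rotation about the origin
Original point: (7, -7)
Rule for 270 deg counterclockwise: (x, y) -> (y, -x)
Apply: (7, -7) -> (-7, -7)
(-7, -7)


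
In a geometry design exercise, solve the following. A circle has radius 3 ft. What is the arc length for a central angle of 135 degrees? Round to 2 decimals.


Shape: circular arc
Radius r = 3 ft, Angle = 135 degrees
Formula: L = (angle/360) * 2 * pi * r
2 * pi * r = 6 * pi
L = (135/360) * 6 * pi
L = 2.25 * pi
L = 7.07
7.07 ft


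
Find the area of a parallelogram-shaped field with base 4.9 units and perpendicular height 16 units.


Shape: parallelogram
Base b = 4.9 units, Height h = 16 units
Formula: A = b * h
A = 4.9 * 16
A = 78.4
78.4 units^2


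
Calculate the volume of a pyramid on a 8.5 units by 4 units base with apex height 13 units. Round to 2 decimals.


Shape: rectangular pyramid
Base: 8.5 units x 4 units, Height h = 13 units
Formula: V = (1/3) * base_area * h
base_area = 8.5 * 4 = 34
base_area * h = 34 * 13 = 442
V = 442 / 3
V = 147.33
147.33 units^3


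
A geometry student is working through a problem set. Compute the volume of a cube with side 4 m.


Shape: cube
Side s = 4 m
Formula: V = s^3
V = 4 * 4 * 4
V = 16 * 4
V = 64
64 m^3


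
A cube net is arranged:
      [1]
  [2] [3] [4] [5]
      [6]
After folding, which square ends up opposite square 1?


Net: cross layout. Take square 3 as the base (bottom).
Fold the four squares in the horizontal row up around 3: 2 -> left, 4 -> right, 5 wraps to the top.
Fold 1 and 6 up from 3: 1 -> back, 6 -> front.
Opposite pairs are therefore: (1, 6), (2, 4), (3, 5).
Face 1 is opposite face 6.
face 6


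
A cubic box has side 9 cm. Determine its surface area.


Shape: cube
Side s = 9 cm
A cube has 6 square faces.
Formula: SA = 6 * s^2
s^2 = 81
SA = 6 * 81
SA = 486
486 cm^2


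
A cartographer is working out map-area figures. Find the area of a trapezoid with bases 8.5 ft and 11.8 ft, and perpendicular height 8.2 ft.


Shape: trapezoid
Parallel sides a = 8.5 ft, b = 11.8 ft; Height h = 8.2 ft
Formula: A = (a + b) * h / 2
a + b = 8.5 + 11.8 = 20.3
A = 20.3 * 8.2 / 2
A = 166.46 / 2
A = 83.23
83.23 ft^2


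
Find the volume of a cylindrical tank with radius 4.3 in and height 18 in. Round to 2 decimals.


Shape: cylinder
Radius r = 4.3 in, Height h = 18 in
Formula: V = pi * r^2 * h
r^2 = 18.49
V = pi * 18.49 * 18
V = 332.82 * pi
V = 1045.58
1045.58 in^3


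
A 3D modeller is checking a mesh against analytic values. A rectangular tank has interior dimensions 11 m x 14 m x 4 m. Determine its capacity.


Shape: rectangular prism
l = 11 m, w = 14 m, h = 4 m
Formula: V = l * w * h
V = 11 * 14 * 4
V = 154 * 4
V = 616
616 m^3


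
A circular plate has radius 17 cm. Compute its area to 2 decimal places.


Shape: circle
Radius r = 17 cm
Formula: A = pi * r^2
r^2 = 17^2 = 289
A = pi * 289
A = 907.92
907.92 cm^2


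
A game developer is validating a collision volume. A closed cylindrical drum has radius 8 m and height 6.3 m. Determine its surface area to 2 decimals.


Shape: closed cylinder
Radius r = 8 m, Height h = 6.3 m
Formula: SA = 2*pi*r^2 + 2*pi*r*h = 2*pi*r*(r + h)
r + h = 14.3
2 * r * (r + h) = 2 * 8 * 14.3 = 228.8
SA = 228.8 * pi
SA = 718.8
718.8 m^2


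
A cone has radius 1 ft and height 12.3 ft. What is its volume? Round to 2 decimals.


Shape: cone
Radius r = 1 ft, Height h = 12.3 ft
Formula: V = (1/3) * pi * r^2 * h
r^2 = 1
pi * r^2 * h = pi * 1 * 12.3 = 12.3 * pi
V = 12.3 * pi / 3
V = 12.88
12.88 ft^3


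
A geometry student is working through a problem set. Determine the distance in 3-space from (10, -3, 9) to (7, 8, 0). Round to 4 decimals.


3D distance between two points
P1 = (10, -3, 9), P2 = (7, 8, 0)
Formula: d = sqrt((x2-x1)^2 + (y2-y1)^2 + (z2-z1)^2)
dx = 7 - 10 = -3
dy = 8 - -3 = 11
dz = 0 - 9 = -9
dx^2 + dy^2 + dz^2 = 9 + 121 + 81 = 211
d = sqrt(211)
d = 14.5258
14.5258 units


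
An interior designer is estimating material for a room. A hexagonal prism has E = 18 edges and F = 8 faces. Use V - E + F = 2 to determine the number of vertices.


Polyhedron: hexagonal prism
Euler's formula for convex polyhedra: V - E + F = 2
Given: E = 18 edges and F = 8 faces
Solve for V:
V = 2 + E - F = 2 + 18 - 8 = 12
12 vertices


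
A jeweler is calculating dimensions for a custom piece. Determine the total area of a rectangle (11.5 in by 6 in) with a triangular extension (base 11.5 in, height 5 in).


Composite shape: rectangle + triangle
Rectangle area = 11.5 * 6 = 69
Triangle area = 0.5 * 11.5 * 5 = 28.75
Total = 69 + 28.75
Total = 97.75
97.75 in^2


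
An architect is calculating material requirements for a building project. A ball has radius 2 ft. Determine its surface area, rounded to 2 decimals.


Shape: sphere
Radius r = 2 ft
Formula: SA = 4 * pi * r^2
r^2 = 4
SA = 4 * pi * 4
SA = 16 * pi
SA = 50.27
50.27 ft^2


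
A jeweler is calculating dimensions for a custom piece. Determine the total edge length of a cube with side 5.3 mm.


Shape: cube
Side s = 5.3 mm
A cube has 12 edges, all equal.
Formula: total edge length = 12 * s
Total = 12 * 5.3
Total = 63.6
63.6 mm


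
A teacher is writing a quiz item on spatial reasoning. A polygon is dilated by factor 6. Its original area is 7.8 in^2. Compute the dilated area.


Linear scale factor k = 6
Original area = 7.8 in^2
Rule: under a linear scaling by k, areas scale by k^2.
k^2 = 6^2 = 36
New area = 7.8 * 36
New area = 280.8
280.8 in^2


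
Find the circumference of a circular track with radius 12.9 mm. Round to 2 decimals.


Shape: circle
Radius r = 12.9 mm
Formula: C = 2 * pi * r
C = 2 * pi * 12.9
C = 25.8 * pi
C = 81.05
81.05 mm


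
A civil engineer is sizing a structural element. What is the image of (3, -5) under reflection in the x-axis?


Transformation: reflection
Original point: (3, -5)
Rule for reflection over the x-axis: (x, y) -> (x, -y)
Apply: (3, -5) -> (3, 5)
(3, 5)


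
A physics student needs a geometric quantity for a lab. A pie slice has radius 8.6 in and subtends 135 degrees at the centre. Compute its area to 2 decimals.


Shape: circular sector
Radius r = 8.6 in, Angle = 135 degrees
Formula: A = (angle/360) * pi * r^2
r^2 = 73.96
Fraction of circle = 135/360
A = (135/360) * pi * 73.96
A = 27.735 * pi
A = 87.13
87.13 in^2


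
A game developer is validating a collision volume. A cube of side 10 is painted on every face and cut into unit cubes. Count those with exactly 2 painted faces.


Large cube: 10 x 10 x 10, cut into unit cubes.
n = 10, so n - 2 = 8
Cubes with 2 painted faces lie along the edges, excluding corners.
A cube has 12 edges; each contributes (n - 2) = 8 such cubes.
Count = 12 * 8 = 96
96 unit cubes


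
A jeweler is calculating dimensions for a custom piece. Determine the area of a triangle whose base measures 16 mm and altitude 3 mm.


Shape: triangle
Base b = 16 mm, Height h = 3 mm
Formula: A = (1/2) * b * h
A = 0.5 * 16 * 3
A = 0.5 * 48
A = 24
24 mm^2


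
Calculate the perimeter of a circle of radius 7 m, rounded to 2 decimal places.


Shape: circle
Radius r = 7 m
Formula: C = 2 * pi * r
C = 2 * pi * 7
C = 14 * pi
C = 43.98
43.98 m


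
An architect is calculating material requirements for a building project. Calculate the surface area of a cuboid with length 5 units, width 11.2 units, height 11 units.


Shape: rectangular prism
l = 5 units, w = 11.2 units, h = 11 units
Formula: SA = 2(lw + lh + wh)
lw = 56, lh = 55, wh = 123.2
lw + lh + wh = 234.2
SA = 2 * 234.2
SA = 468.4
468.4 units^2


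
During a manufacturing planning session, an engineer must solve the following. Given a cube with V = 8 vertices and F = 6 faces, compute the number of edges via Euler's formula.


Polyhedron: cube
Euler's formula for convex polyhedra: V - E + F = 2
Given: V = 8 vertices and F = 6 faces
Solve for E:
E = V + F - 2 = 8 + 6 - 2 = 12
12 edges


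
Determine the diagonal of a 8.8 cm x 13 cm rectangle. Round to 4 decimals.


Shape: rectangle (diagonal via Pythagoras)
Sides: 8.8 cm and 13 cm
Formula: d = sqrt(l^2 + w^2)
l^2 = 77.44, w^2 = 169
l^2 + w^2 = 246.44
d = sqrt(246.44)
d = 15.6984
15.6984 cm


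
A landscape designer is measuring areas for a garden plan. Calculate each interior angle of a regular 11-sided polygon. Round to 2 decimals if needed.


Shape: regular hendecagon (11 sides)
Formula: interior angle = (n - 2) * 180 / n
(n - 2) = 9
(n - 2) * 180 = 1620
angle = 1620 / 11
angle = 147.27
147.27 degrees


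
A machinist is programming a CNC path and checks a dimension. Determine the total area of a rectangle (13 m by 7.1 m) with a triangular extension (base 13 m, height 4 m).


Composite shape: rectangle + triangle
Rectangle area = 13 * 7.1 = 92.3
Triangle area = 0.5 * 13 * 4 = 26
Total = 92.3 + 26
Total = 118.3
118.3 m^2


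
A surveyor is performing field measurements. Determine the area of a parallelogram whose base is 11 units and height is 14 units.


Shape: parallelogram
Base b = 11 units, Height h = 14 units
Formula: A = b * h
A = 11 * 14
A = 154
154 units^2


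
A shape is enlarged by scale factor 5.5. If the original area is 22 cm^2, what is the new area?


Linear scale factor k = 5.5
Original area = 22 cm^2
Rule: under a linear scaling by k, areas scale by k^2.
k^2 = 5.5^2 = 30.25
New area = 22 * 30.25
New area = 665.5
665.5 cm^2


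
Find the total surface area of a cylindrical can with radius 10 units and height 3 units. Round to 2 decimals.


Shape: closed cylinder
Radius r = 10 units, Height h = 3 units
Formula: SA = 2*pi*r^2 + 2*pi*r*h = 2*pi*r*(r + h)
r + h = 13
2 * r * (r + h) = 2 * 10 * 13 = 260
SA = 260 * pi
SA = 816.81
816.81 units^2


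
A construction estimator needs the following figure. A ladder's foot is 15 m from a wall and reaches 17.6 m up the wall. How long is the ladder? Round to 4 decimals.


Shape: right triangle
Legs a = 15 m, b = 17.6 m
Formula: c = sqrt(a^2 + b^2)
a^2 = 225, b^2 = 309.76
a^2 + b^2 = 534.76
c = sqrt(534.76)
c = 23.1249
23.1249 m


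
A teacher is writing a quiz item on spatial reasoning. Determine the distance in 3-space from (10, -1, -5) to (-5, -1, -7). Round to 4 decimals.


3D distance between two points
P1 = (10, -1, -5), P2 = (-5, -1, -7)
Formula: d = sqrt((x2-x1)^2 + (y2-y1)^2 + (z2-z1)^2)
dx = -5 - 10 = -15
dy = -1 - -1 = 0
dz = -7 - -5 = -2
dx^2 + dy^2 + dz^2 = 225 + 0 + 4 = 229
d = sqrt(229)
d = 15.1327
15.1327 units


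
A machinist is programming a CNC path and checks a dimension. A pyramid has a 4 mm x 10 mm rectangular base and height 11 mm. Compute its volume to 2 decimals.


Shape: rectangular pyramid
Base: 4 mm x 10 mm, Height h = 11 mm
Formula: V = (1/3) * base_area * h
base_area = 4 * 10 = 40
base_area * h = 40 * 11 = 440
V = 440 / 3
V = 146.67
146.67 mm^3


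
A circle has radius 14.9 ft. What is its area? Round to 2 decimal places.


Shape: circle
Radius r = 14.9 ft
Formula: A = pi * r^2
r^2 = 14.9^2 = 222.01
A = pi * 222.01
A = 697.46
697.46 ft^2


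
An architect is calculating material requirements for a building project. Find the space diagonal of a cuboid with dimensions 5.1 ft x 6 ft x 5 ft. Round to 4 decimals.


Shape: rectangular box (space diagonal)
l = 5.1 ft, w = 6 ft, h = 5 ft
Visualize: the diagonal of the base, then a right triangle with that diagonal and the height.
Formula: d = sqrt(l^2 + w^2 + h^2)
l^2 + w^2 + h^2 = 26.01 + 36 + 25 = 87.01
d = sqrt(87.01)
d = 9.3279
9.3279 ft


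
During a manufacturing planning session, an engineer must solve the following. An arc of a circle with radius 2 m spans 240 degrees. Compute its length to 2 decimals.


Shape: circular arc
Radius r = 2 m, Angle = 240 degrees
Formula: L = (angle/360) * 2 * pi * r
2 * pi * r = 4 * pi
L = (240/360) * 4 * pi
L = 2.666667 * pi
L = 8.38
8.38 m


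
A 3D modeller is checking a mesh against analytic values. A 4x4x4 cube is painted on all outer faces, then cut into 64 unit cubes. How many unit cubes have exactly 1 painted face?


Large cube: 4 x 4 x 4, cut into unit cubes.
n = 4, so n - 2 = 2
Cubes with 1 painted face lie in the interior of each face.
A cube has 6 faces; each contributes (n - 2)^2 = 4 such cubes.
Count = 6 * 4 = 24
24 unit cubes


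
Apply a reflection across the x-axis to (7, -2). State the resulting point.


Transformation: reflection
Original point: (7, -2)
Rule for reflection over the x-axis: (x, y) -> (x, -y)
Apply: (7, -2) -> (7, 2)
(7, 2)


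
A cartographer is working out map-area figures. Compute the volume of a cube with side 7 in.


Shape: cube
Side s = 7 in
Formula: V = s^3
V = 7 * 7 * 7
V = 49 * 7
V = 343
343 in^3


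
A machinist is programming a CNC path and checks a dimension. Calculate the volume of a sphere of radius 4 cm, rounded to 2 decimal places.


Shape: sphere
Radius r = 4 cm
Formula: V = (4/3) * pi * r^3
r^3 = 64
(4/3) * 64 = 85.333333
V = 85.333333 * pi
V = 268.08
268.08 cm^3


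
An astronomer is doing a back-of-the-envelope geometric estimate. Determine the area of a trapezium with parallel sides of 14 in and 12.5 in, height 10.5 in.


Shape: trapezoid
Parallel sides a = 14 in, b = 12.5 in; Height h = 10.5 in
Formula: A = (a + b) * h / 2
a + b = 14 + 12.5 = 26.5
A = 26.5 * 10.5 / 2
A = 278.25 / 2
A = 139.125
139.125 in^2


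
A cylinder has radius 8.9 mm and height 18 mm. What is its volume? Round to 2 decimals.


Shape: cylinder
Radius r = 8.9 mm, Height h = 18 mm
Formula: V = pi * r^2 * h
r^2 = 79.21
V = pi * 79.21 * 18
V = 1425.78 * pi
V = 4479.22
4479.22 mm^3


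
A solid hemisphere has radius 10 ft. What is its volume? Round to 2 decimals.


Shape: hemisphere (half of a sphere)
Radius r = 10 ft
Formula: V = (1/2) * (4/3) * pi * r^3 = (2/3) * pi * r^3
r^3 = 1000
(2/3) * 1000 = 666.666667
V = 666.666667 * pi
V = 2094.4
2094.4 ft^3


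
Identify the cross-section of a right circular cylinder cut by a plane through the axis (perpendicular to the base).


Solid: right circular cylinder
Cutting plane: through the axis (perpendicular to the base)
Visualize the intersection of the plane with the solid's surface.
The boundary of the cut region is a rectangle.
rectangle


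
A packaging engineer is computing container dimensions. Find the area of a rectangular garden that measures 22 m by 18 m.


Shape: rectangle
Length l = 22 m, Width w = 18 m
Formula: A = l * w
A = 22 * 18
A = 396
396 m^2


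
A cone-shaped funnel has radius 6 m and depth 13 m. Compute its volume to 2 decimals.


Shape: cone
Radius r = 6 m, Height h = 13 m
Formula: V = (1/3) * pi * r^2 * h
r^2 = 36
pi * r^2 * h = pi * 36 * 13 = 468 * pi
V = 468 * pi / 3
V = 490.09
490.09 m^3


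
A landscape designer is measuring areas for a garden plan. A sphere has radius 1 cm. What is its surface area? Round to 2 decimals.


Shape: sphere
Radius r = 1 cm
Formula: SA = 4 * pi * r^2
r^2 = 1
SA = 4 * pi * 1
SA = 4 * pi
SA = 12.57
12.57 cm^2


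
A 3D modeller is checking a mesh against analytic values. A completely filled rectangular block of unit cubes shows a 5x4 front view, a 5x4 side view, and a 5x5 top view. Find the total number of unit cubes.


Orthographic views of a solid rectangular block:
Front view 5 x 4 -> length = 5, height = 4
Side view 5 x 4 -> width = 5, height = 4 (consistent)
Top view 5 x 5 -> confirms length = 5, width = 5
The block is 5 x 5 x 4.
Total unit cubes = 5 * 5 * 4 = 100
100 unit cubes


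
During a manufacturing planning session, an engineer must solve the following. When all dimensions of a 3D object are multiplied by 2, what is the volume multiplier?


Linear scale factor k = 2
Rule: under a linear scaling by k, volumes scale by k^3.
k^3 = 2 * 2 * 2
k^3 = 4 * 2
k^3 = 8
Volume scales by a factor of 8.
8 (dimensionless)


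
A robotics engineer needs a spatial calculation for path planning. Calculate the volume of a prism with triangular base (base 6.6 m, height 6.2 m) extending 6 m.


Shape: triangular prism
Triangle base = 6.6 m, triangle height = 6.2 m, prism length L = 6 m
Formula: V = (1/2 * b * h_tri) * L
Cross-section area = 0.5 * 6.6 * 6.2 = 20.46
V = 20.46 * 6
V = 122.76
122.76 m^3


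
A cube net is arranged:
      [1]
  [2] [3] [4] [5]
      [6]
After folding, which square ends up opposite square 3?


Net: cross layout. Take square 3 as the base (bottom).
Fold the four squares in the horizontal row up around 3: 2 -> left, 4 -> right, 5 wraps to the top.
Fold 1 and 6 up from 3: 1 -> back, 6 -> front.
Opposite pairs are therefore: (1, 6), (2, 4), (3, 5).
Face 3 is opposite face 5.
face 5


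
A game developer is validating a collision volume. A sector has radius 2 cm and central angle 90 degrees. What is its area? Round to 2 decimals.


Shape: circular sector
Radius r = 2 cm, Angle = 90 degrees
Formula: A = (angle/360) * pi * r^2
r^2 = 4
Fraction of circle = 90/360
A = (90/360) * pi * 4
A = 1 * pi
A = 3.14
3.14 cm^2


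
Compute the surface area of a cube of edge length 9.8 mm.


Shape: cube
Side s = 9.8 mm
A cube has 6 square faces.
Formula: SA = 6 * s^2
s^2 = 96.04
SA = 6 * 96.04
SA = 576.24
576.24 mm^2


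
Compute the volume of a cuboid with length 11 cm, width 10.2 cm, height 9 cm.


Shape: rectangular prism
l = 11 cm, w = 10.2 cm, h = 9 cm
Formula: V = l * w * h
V = 11 * 10.2 * 9
V = 112.2 * 9
V = 1009.8
1009.8 cm^3


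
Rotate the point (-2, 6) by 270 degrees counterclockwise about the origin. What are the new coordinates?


Transformation: rotation about the origin
Original point: (-2, 6)
Rule for 270 deg counterclockwise: (x, y) -> (y, -x)
Apply: (-2, 6) -> (6, 2)
(6, 2)


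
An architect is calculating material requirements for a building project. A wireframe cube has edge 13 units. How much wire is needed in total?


Shape: cube
Side s = 13 units
A cube has 12 edges, all equal.
Formula: total edge length = 12 * s
Total = 12 * 13
Total = 156
156 units


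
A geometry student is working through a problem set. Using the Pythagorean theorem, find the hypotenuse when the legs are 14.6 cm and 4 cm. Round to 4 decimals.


Shape: right triangle
Legs a = 14.6 cm, b = 4 cm
Formula: c = sqrt(a^2 + b^2)
a^2 = 213.16, b^2 = 16
a^2 + b^2 = 229.16
c = sqrt(229.16)
c = 15.138
15.138 cm


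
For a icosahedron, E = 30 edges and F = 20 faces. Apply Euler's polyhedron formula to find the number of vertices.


Polyhedron: icosahedron
Euler's formula for convex polyhedra: V - E + F = 2
Given: E = 30 edges and F = 20 faces
Solve for V:
V = 2 + E - F = 2 + 30 - 20 = 12
12 vertices


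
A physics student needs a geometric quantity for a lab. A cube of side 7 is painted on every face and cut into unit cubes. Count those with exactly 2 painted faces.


Large cube: 7 x 7 x 7, cut into unit cubes.
n = 7, so n - 2 = 5
Cubes with 2 painted faces lie along the edges, excluding corners.
A cube has 12 edges; each contributes (n - 2) = 5 such cubes.
Count = 12 * 5 = 60
60 unit cubes


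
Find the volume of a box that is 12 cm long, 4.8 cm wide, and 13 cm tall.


Shape: rectangular prism
l = 12 cm, w = 4.8 cm, h = 13 cm
Formula: V = l * w * h
V = 12 * 4.8 * 13
V = 57.6 * 13
V = 748.8
748.8 cm^3


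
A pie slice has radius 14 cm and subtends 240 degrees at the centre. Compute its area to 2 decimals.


Shape: circular sector
Radius r = 14 cm, Angle = 240 degrees
Formula: A = (angle/360) * pi * r^2
r^2 = 196
Fraction of circle = 240/360
A = (240/360) * pi * 196
A = 130.666667 * pi
A = 410.5
410.5 cm^2


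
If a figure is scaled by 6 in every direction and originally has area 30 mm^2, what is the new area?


Linear scale factor k = 6
Original area = 30 mm^2
Rule: under a linear scaling by k, areas scale by k^2.
k^2 = 6^2 = 36
New area = 30 * 36
New area = 1080
1080 mm^2


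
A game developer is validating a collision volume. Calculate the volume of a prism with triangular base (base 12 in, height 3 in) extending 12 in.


Shape: triangular prism
Triangle base = 12 in, triangle height = 3 in, prism length L = 12 in
Formula: V = (1/2 * b * h_tri) * L
Cross-section area = 0.5 * 12 * 3 = 18
V = 18 * 12
V = 216
216 in^3


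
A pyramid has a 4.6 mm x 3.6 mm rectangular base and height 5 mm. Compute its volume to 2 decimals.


Shape: rectangular pyramid
Base: 4.6 mm x 3.6 mm, Height h = 5 mm
Formula: V = (1/3) * base_area * h
base_area = 4.6 * 3.6 = 16.56
base_area * h = 16.56 * 5 = 82.8
V = 82.8 / 3
V = 27.6
27.6 mm^3


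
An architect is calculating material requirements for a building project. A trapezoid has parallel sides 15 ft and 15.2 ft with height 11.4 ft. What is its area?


Shape: trapezoid
Parallel sides a = 15 ft, b = 15.2 ft; Height h = 11.4 ft
Formula: A = (a + b) * h / 2
a + b = 15 + 15.2 = 30.2
A = 30.2 * 11.4 / 2
A = 344.28 / 2
A = 172.14
172.14 ft^2


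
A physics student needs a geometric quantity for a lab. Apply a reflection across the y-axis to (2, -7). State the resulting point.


Transformation: reflection
Original point: (2, -7)
Rule for reflection over the y-axis: (x, y) -> (-x, y)
Apply: (2, -7) -> (-2, -7)
(-2, -7)


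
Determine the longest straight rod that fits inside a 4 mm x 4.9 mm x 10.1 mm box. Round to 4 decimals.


Shape: rectangular box (space diagonal)
l = 4 mm, w = 4.9 mm, h = 10.1 mm
Visualize: the diagonal of the base, then a right triangle with that diagonal and the height.
Formula: d = sqrt(l^2 + w^2 + h^2)
l^2 + w^2 + h^2 = 16 + 24.01 + 102.01 = 142.02
d = sqrt(142.02)
d = 11.9172
11.9172 mm


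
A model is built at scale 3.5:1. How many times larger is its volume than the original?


Linear scale factor k = 3.5
Rule: under a linear scaling by k, volumes scale by k^3.
k^3 = 3.5 * 3.5 * 3.5
k^3 = 12.25 * 3.5
k^3 = 42.875
Volume scales by a factor of 42.875.
42.875 (dimensionless)


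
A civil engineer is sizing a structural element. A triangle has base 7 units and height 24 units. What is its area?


Shape: triangle
Base b = 7 units, Height h = 24 units
Formula: A = (1/2) * b * h
A = 0.5 * 7 * 24
A = 0.5 * 168
A = 84
84 units^2


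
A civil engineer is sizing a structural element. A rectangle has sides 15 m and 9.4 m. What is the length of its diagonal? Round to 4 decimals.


Shape: rectangle (diagonal via Pythagoras)
Sides: 15 m and 9.4 m
Formula: d = sqrt(l^2 + w^2)
l^2 = 225, w^2 = 88.36
l^2 + w^2 = 313.36
d = sqrt(313.36)
d = 17.702
17.702 m


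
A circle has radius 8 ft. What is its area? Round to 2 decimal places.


Shape: circle
Radius r = 8 ft
Formula: A = pi * r^2
r^2 = 8^2 = 64
A = pi * 64
A = 201.06
201.06 ft^2


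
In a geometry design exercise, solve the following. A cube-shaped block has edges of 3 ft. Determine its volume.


Shape: cube
Side s = 3 ft
Formula: V = s^3
V = 3 * 3 * 3
V = 9 * 3
V = 27
27 ft^3


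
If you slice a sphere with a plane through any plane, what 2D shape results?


Solid: sphere
Cutting plane: through any plane
Visualize the intersection of the plane with the solid's surface.
The boundary of the cut region is a circle.
circle


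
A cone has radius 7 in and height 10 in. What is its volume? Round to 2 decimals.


Shape: cone
Radius r = 7 in, Height h = 10 in
Formula: V = (1/3) * pi * r^2 * h
r^2 = 49
pi * r^2 * h = pi * 49 * 10 = 490 * pi
V = 490 * pi / 3
V = 513.13
513.13 in^3


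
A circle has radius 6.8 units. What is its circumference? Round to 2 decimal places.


Shape: circle
Radius r = 6.8 units
Formula: C = 2 * pi * r
C = 2 * pi * 6.8
C = 13.6 * pi
C = 42.73
42.73 units


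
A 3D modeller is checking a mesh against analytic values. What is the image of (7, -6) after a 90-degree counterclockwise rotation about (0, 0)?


Transformation: rotation about the origin
Original point: (7, -6)
Rule for 90 deg counterclockwise: (x, y) -> (-y, x)
Apply: (7, -6) -> (6, 7)
(6, 7)


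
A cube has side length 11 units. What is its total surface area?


Shape: cube
Side s = 11 units
A cube has 6 square faces.
Formula: SA = 6 * s^2
s^2 = 121
SA = 6 * 121
SA = 726
726 units^2


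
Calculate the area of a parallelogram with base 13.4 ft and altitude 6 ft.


Shape: parallelogram
Base b = 13.4 ft, Height h = 6 ft
Formula: A = b * h
A = 13.4 * 6
A = 80.4
80.4 ft^2


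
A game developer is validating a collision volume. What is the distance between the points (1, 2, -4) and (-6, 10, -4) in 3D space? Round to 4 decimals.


3D distance between two points
P1 = (1, 2, -4), P2 = (-6, 10, -4)
Formula: d = sqrt((x2-x1)^2 + (y2-y1)^2 + (z2-z1)^2)
dx = -6 - 1 = -7
dy = 10 - 2 = 8
dz = -4 - -4 = 0
dx^2 + dy^2 + dz^2 = 49 + 64 + 0 = 113
d = sqrt(113)
d = 10.6301
10.6301 units


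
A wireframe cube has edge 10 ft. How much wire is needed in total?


Shape: cube
Side s = 10 ft
A cube has 12 edges, all equal.
Formula: total edge length = 12 * s
Total = 12 * 10
Total = 120
120 ft


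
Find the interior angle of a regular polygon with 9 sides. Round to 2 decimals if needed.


Shape: regular nonagon (9 sides)
Formula: interior angle = (n - 2) * 180 / n
(n - 2) = 7
(n - 2) * 180 = 1260
angle = 1260 / 9
angle = 140
140 degrees


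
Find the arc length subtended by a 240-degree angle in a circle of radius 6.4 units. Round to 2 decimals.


Shape: circular arc
Radius r = 6.4 units, Angle = 240 degrees
Formula: L = (angle/360) * 2 * pi * r
2 * pi * r = 12.8 * pi
L = (240/360) * 12.8 * pi
L = 8.533333 * pi
L = 26.81
26.81 units


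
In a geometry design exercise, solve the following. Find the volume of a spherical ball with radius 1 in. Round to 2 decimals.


Shape: sphere
Radius r = 1 in
Formula: V = (4/3) * pi * r^3
r^3 = 1
(4/3) * 1 = 1.333333
V = 1.333333 * pi
V = 4.19
4.19 in^3


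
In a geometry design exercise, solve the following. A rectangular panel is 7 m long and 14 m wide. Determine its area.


Shape: rectangle
Length l = 7 m, Width w = 14 m
Formula: A = l * w
A = 7 * 14
A = 98
98 m^2


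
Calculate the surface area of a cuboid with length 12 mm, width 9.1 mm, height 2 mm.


Shape: rectangular prism
l = 12 mm, w = 9.1 mm, h = 2 mm
Formula: SA = 2(lw + lh + wh)
lw = 109.2, lh = 24, wh = 18.2
lw + lh + wh = 151.4
SA = 2 * 151.4
SA = 302.8
302.8 mm^2


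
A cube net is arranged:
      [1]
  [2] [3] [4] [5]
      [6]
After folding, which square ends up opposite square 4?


Net: cross layout. Take square 3 as the base (bottom).
Fold the four squares in the horizontal row up around 3: 2 -> left, 4 -> right, 5 wraps to the top.
Fold 1 and 6 up from 3: 1 -> back, 6 -> front.
Opposite pairs are therefore: (1, 6), (2, 4), (3, 5).
Face 4 is opposite face 2.
face 2
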